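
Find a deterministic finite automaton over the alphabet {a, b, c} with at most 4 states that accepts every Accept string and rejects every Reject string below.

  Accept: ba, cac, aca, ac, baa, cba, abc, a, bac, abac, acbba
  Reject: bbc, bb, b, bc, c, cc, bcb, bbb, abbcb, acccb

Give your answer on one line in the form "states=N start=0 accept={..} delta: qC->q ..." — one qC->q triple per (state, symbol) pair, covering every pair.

states=3 start=0 accept={1,2} delta: 0a->1 0b->0 0c->0 1a->1 1b->1 1c->2 2a->1 2b->0 2c->0

Grow the machine one transition at a time. Run the examples from 0; the earliest place one falls off (shortest prefix, ties alphabetical) gets sent to the lowest-numbered state that keeps every Accept/Reject pair distinguishable — a pair clashes when both reach the same state with identical unread suffix — and to a fresh state only if none does.
a: 0a undefined. 0a->0: no, ac/c meet in 0 with "c" left. Open state 1: 0a->1.
b: 0b undefined. 0b->0: ok.
c: 0c undefined. 0c->0: ok.
ab: 1b undefined. 1b->0: no, abc/bbc meet in 0. 1b->1: ok.
ac: 1c undefined. 1c->0: no, cac/bbc meet in 0. 1c->1: no, ba/abbcb meet in 1. Open state 2: 1c->2.
aba: 1a undefined. 1a->0: no, baa/bbc meet in 0. 1a->1: ok.
aca: 2a undefined. 2a->0: no, aca/bbc meet in 0. 2a->1: ok.
acb: 2b undefined. 2b->0: ok.
acc: 2c undefined. 2c->0: ok.
All examples now run through 3 states with every (state, symbol) defined. Accept strings end in {1,2}, Reject strings end in {0}; accept={1,2}.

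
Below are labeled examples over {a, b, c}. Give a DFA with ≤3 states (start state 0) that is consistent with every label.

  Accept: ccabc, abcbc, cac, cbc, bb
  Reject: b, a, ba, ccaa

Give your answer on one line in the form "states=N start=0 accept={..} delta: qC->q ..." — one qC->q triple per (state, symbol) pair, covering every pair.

Grow the machine one transition at a time. Run the examples from 0; the earliest place one falls off (shortest prefix, ties alphabetical) gets sent to the lowest-numbered state that keeps every Accept/Reject pair distinguishable — a pair clashes when both reach the same state with identical unread suffix — and to a fresh state only if none does.
a: 0a undefined. 0a->0: ok.
b: 0b undefined. 0b->0: no, bb/b meet in 0. Open state 1: 0b->1.
c: 0c undefined. 0c->0: no, cac/a meet in 0. 0c->1: ok.
ba: 1a undefined. 1a->0: no, cac/b meet in 1. 1a->1: ok.
bb: 1b undefined. 1b->0: no, cbc/b meet in 1. 1b->1: no, bb/b meet in 1. Open state 2: 1b->2.
cc: 1c undefined. 1c->0: no, ccabc/a meet in 0. 1c->1: no, cac/b meet in 1. 1c->2: ok.
cbc: 2c undefined. 2c->0: no, cbc/a meet in 0. 2c->1: no, cbc/b meet in 1. 2c->2: ok.
cca: 2a undefined. 2a->0: ok.
abcb: 2b undefined. 2b->0: no, abcbc/b meet in 1. 2b->1: ok.
All examples now run through 3 states with every (state, symbol) defined. Accept strings end in {2}, Reject strings end in {0,1}; accept={2}.

states=3 start=0 accept={2} delta: 0a->0 0b->1 0c->1 1a->1 1b->2 1c->2 2a->0 2b->1 2c->2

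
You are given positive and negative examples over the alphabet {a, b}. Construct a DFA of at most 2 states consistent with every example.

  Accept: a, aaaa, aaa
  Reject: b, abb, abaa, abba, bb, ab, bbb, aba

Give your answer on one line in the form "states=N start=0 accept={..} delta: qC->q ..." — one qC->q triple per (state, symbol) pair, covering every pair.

states=2 start=0 accept={0} delta: 0a->0 0b->1 1a->1 1b->1

Grow the machine one transition at a time. Run the examples from 0; the earliest place one falls off (shortest prefix, ties alphabetical) gets sent to the lowest-numbered state that keeps every Accept/Reject pair distinguishable — a pair clashes when both reach the same state with identical unread suffix — and to a fresh state only if none does.
a: 0a undefined. 0a->0: ok.
b: 0b undefined. 0b->0: no, a/b meet in 0. Open state 1: 0b->1.
bb: 1b undefined. 1b->0: no, a/abb meet in 0. 1b->1: ok.
aba: 1a undefined. 1a->0: no, a/abaa meet in 0. 1a->1: ok.
All examples now run through 2 states with every (state, symbol) defined. Accept strings end in {0}, Reject strings end in {1}; accept={0}.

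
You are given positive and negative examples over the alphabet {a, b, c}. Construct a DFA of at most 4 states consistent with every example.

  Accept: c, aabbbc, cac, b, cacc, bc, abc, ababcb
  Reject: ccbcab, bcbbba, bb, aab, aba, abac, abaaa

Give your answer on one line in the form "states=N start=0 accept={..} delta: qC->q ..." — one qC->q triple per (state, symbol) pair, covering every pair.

Grow the machine one transition at a time. Run the examples from 0; the earliest place one falls off (shortest prefix, ties alphabetical) gets sent to the lowest-numbered state that keeps every Accept/Reject pair distinguishable — a pair clashes when both reach the same state with identical unread suffix — and to a fresh state only if none does.
a: 0a undefined. 0a->0: no, b/aab meet in 0 with "b" left. Open state 1: 0a->1.
b: 0b undefined. 0b->0: no, b/bb meet in 0. 0b->1: ok.
c: 0c undefined. 0c->0: ok.
aa: 1a undefined. 1a->0: no, b/aab meet in 1. 1a->1: ok.
ab: 1b undefined. 1b->0: no, c/bb meet in 0. 1b->1: no, aabbbc/abac meet in 1 with "c" left. Open state 2: 1b->2.
bc: 1c undefined. 1c->0: ok.
aba: 2a undefined. 2a->0: no, c/aba meet in 0. 2a->1: no, c/abac meet in 0. 2a->2: no, abc/abac meet in 2 with "c" left. Open state 3: 2a->3.
abc: 2c undefined. 2c->0: ok.
aabb: 2b undefined. 2b->0: no, b/bcbbba meet in 1. 2b->1: no, b/bcbbba meet in 1. 2b->2: ok.
abaa: 3a undefined. 3a->0: no, b/abaaa meet in 1. 3a->1: no, b/abaaa meet in 1. 3a->2: ok.
abab: 3b undefined. 3b->0: ok.
abac: 3c undefined. 3c->0: no, c/abac meet in 0. 3c->1: no, b/abac meet in 1. 3c->2: ok.
All examples now run through 4 states with every (state, symbol) defined. Accept strings end in {0,1}, Reject strings end in {2,3}; accept={0,1}.

states=4 start=0 accept={0,1} delta: 0a->1 0b->1 0c->0 1a->1 1b->2 1c->0 2a->3 2b->2 2c->0 3a->2 3b->0 3c->2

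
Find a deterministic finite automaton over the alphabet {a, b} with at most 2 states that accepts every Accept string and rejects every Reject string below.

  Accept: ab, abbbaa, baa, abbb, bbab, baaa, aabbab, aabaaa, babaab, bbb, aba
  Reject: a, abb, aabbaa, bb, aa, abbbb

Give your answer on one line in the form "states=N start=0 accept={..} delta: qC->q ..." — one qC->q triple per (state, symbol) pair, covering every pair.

Grow the machine one transition at a time. Run the examples from 0; the earliest place one falls off (shortest prefix, ties alphabetical) gets sent to the lowest-numbered state that keeps every Accept/Reject pair distinguishable — a pair clashes when both reach the same state with identical unread suffix — and to a fresh state only if none does.
a: 0a undefined. 0a->0: ok.
b: 0b undefined. 0b->0: no, ab/a meet in 0. Open state 1: 0b->1.
ba: 1a undefined. 1a->0: no, baa/a meet in 0. 1a->1: ok.
bb: 1b undefined. 1b->0: ok.
All examples now run through 2 states with every (state, symbol) defined. Accept strings end in {1}, Reject strings end in {0}; accept={1}.

states=2 start=0 accept={1} delta: 0a->0 0b->1 1a->1 1b->0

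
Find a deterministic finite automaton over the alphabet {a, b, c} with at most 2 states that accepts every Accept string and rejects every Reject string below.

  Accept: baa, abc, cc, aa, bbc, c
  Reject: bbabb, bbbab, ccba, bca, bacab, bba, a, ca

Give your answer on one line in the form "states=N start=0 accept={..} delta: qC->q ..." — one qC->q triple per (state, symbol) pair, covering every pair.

Grow the machine one transition at a time. Run the examples from 0; the earliest place one falls off (shortest prefix, ties alphabetical) gets sent to the lowest-numbered state that keeps every Accept/Reject pair distinguishable — a pair clashes when both reach the same state with identical unread suffix — and to a fresh state only if none does.
a: 0a undefined. 0a->0: no, aa/a meet in 0. Open state 1: 0a->1.
b: 0b undefined. 0b->0: ok.
c: 0c undefined. 0c->0: ok.
aa: 1a undefined. 1a->0: ok.
ab: 1b undefined. 1b->0: no, baa/bbabb meet in 0. 1b->1: ok.
abc: 1c undefined. 1c->0: ok.
All examples now run through 2 states with every (state, symbol) defined. Accept strings end in {0}, Reject strings end in {1}; accept={0}.

states=2 start=0 accept={0} delta: 0a->1 0b->0 0c->0 1a->0 1b->1 1c->0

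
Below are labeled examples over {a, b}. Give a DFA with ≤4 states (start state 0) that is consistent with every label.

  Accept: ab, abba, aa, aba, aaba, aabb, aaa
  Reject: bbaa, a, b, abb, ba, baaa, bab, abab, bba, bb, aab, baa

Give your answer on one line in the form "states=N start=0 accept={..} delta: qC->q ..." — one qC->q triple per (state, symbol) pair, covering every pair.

states=4 start=0 accept={0,3} delta: 0a->1 0b->2 1a->3 1b->3 2a->2 2b->2 3a->0 3b->1

Grow the machine one transition at a time. Run the examples from 0; the earliest place one falls off (shortest prefix, ties alphabetical) gets sent to the lowest-numbered state that keeps every Accept/Reject pair distinguishable — a pair clashes when both reach the same state with identical unread suffix — and to a fresh state only if none does.
a: 0a undefined. 0a->0: no, ab/b meet in 0 with "b" left. Open state 1: 0a->1.
b: 0b undefined. 0b->0: no, ab/bab meet in 1 with "b" left. 0b->1: no, ab/bb meet in 1 with "b" left. Open state 2: 0b->2.
aa: 1a undefined. 1a->0: no, aaba/ba meet in 2 with "a" left. 1a->1: no, ab/aab meet in 1 with "b" left. 1a->2: no, aa/b meet in 2. Open state 3: 1a->3.
ab: 1b undefined. 1b->0: no, ab/abab meet in 0. 1b->1: no, ab/a meet in 1. 1b->2: no, ab/b meet in 2. 1b->3: ok.
ba: 2a undefined. 2a->0: no, ab/baaa meet in 3. 2a->1: no, ab/bab meet in 3. 2a->2: ok.
bb: 2b undefined. 2b->0: no, ab/bbaa meet in 3. 2b->1: no, ab/bba meet in 3. 2b->2: ok.
aaa: 3a undefined. 3a->0: ok.
aab: 3b undefined. 3b->0: no, abba/a meet in 1. 3b->1: ok.
All examples now run through 4 states with every (state, symbol) defined. Accept strings end in {0,3}, Reject strings end in {1,2}; accept={0,3}.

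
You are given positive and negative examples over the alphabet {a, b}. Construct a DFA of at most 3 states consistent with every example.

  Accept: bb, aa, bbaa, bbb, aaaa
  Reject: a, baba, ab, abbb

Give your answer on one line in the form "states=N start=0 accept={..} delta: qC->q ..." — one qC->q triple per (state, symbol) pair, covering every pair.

State merging on the prefix tree: take the shortest (then alphabetical) example prefix whose next move is undefined and point that move at state 0, else 1, else 2, ...; a target is out if some Accept/Reject pair would then sit in one state with the same input left (inseparable). If every existing state is out, open a new one.
a: 0a undefined. 0a->0: no, aa/a meet in 0. Open state 1: 0a->1.
b: 0b undefined. 0b->0: ok.
aa: 1a undefined. 1a->0: ok.
ab: 1b undefined. 1b->0: no, bb/ab meet in 0. 1b->1: no, bb/baba meet in 0. Open state 2: 1b->2.
abb: 2b undefined. 2b->0: no, bb/abbb meet in 0. 2b->1: ok.
baba: 2a undefined. 2a->0: no, bb/baba meet in 0. 2a->1: ok.
All examples now run through 3 states with every (state, symbol) defined. Accept strings end in {0}, Reject strings end in {1,2}; accept={0}.

states=3 start=0 accept={0} delta: 0a->1 0b->0 1a->0 1b->2 2a->1 2b->1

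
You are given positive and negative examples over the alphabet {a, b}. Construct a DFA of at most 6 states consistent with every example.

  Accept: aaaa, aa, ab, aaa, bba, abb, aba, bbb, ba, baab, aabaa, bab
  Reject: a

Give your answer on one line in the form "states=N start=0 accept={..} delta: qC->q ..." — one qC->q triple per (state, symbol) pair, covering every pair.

Fold the examples into a partial DFA from state 0: repeatedly fix the first undefined (state, symbol) met by the shortest-then-alphabetical prefix, trying targets in increasing order and rejecting any under which an Accept and a Reject string meet in one state with the same remainder; add a state when all current targets are rejected. Accepting states are where Accept strings end.
a: 0a undefined. 0a->0: no, aaaa/a meet in 0. Open state 1: 0a->1.
b: 0b undefined. 0b->0: no, bba/a meet in 1. 0b->1: ok.
aa: 1a undefined. 1a->0: no, aaa/a meet in 1. 1a->1: no, aaaa/a meet in 1. Open state 2: 1a->2.
ab: 1b undefined. 1b->0: no, bba/a meet in 1. 1b->1: no, ab/a meet in 1. 1b->2: ok.
aaa: 2a undefined. 2a->0: no, aaaa/a meet in 1. 2a->1: no, aaa/a meet in 1. 2a->2: ok.
aab: 2b undefined. 2b->0: ok.
All examples now run through 3 states with every (state, symbol) defined. Accept strings end in {0,2}, Reject strings end in {1}; accept={0,2}.

states=3 start=0 accept={0,2} delta: 0a->1 0b->1 1a->2 1b->2 2a->2 2b->0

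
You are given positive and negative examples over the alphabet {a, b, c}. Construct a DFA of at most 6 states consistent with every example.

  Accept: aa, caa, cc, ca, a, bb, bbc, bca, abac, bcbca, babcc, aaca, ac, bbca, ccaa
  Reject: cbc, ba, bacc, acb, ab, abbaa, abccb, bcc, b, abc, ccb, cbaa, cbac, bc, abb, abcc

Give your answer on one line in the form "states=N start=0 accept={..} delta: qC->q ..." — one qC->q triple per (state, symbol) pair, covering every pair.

State merging on the prefix tree: take the shortest (then alphabetical) example prefix whose next move is undefined and point that move at state 0, else 1, else 2, ...; a target is out if some Accept/Reject pair would then sit in one state with the same input left (inseparable). If every existing state is out, open a new one.
a: 0a undefined. 0a->0: no, bb/abb meet in 0 with "bb" left. Open state 1: 0a->1.
b: 0b undefined. 0b->0: no, cc/bcc meet in 0 with "cc" left. 0b->1: no, aa/ba meet in 1 with "a" left. Open state 2: 0b->2.
c: 0c undefined. 0c->0: ok.
aa: 1a undefined. 1a->0: ok.
ab: 1b undefined. 1b->0: no, aa/ab meet in 0. 1b->1: no, ca/ab meet in 1. 1b->2: no, bb/abb meet in 2 with "b" left. Open state 3: 1b->3.
ac: 1c undefined. 1c->0: ok.
ba: 2a undefined. 2a->0: no, aa/ba meet in 0. 2a->1: no, aa/bacc meet in 0. 2a->2: ok.
bb: 2b undefined. 2b->0: ok.
bc: 2c undefined. 2c->0: no, aa/cbc meet in 0. 2c->1: no, aa/bacc meet in 0. 2c->2: no, bca/cbc meet in 2. 2c->3: ok.
aba: 3a undefined. 3a->0: ok.
abb: 3b undefined. 3b->0: no, aa/abbaa meet in 0. 3b->1: no, ca/abbaa meet in 1. 3b->2: ok.
abc: 3c undefined. 3c->0: no, aa/bacc meet in 0. 3c->1: no, aa/abcc meet in 0. 3c->2: ok.
All examples now run through 4 states with every (state, symbol) defined. Accept strings end in {0,1}, Reject strings end in {2,3}; accept={0,1}.

states=4 start=0 accept={0,1} delta: 0a->1 0b->2 0c->0 1a->0 1b->3 1c->0 2a->2 2b->0 2c->3 3a->0 3b->2 3c->2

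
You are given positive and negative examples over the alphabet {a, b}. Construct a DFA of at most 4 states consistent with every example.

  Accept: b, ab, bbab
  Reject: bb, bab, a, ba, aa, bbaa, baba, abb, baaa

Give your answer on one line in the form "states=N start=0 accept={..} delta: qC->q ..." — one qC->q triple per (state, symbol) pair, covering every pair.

Fold the examples into a partial DFA from state 0: repeatedly fix the first undefined (state, symbol) met by the shortest-then-alphabetical prefix, trying targets in increasing order and rejecting any under which an Accept and a Reject string meet in one state with the same remainder; add a state when all current targets are rejected. Accepting states are where Accept strings end.
a: 0a undefined. 0a->0: ok.
b: 0b undefined. 0b->0: no, b/bb meet in 0. Open state 1: 0b->1.
ba: 1a undefined. 1a->0: no, b/bab meet in 1. 1a->1: no, b/ba meet in 1. Open state 2: 1a->2.
bb: 1b undefined. 1b->0: ok.
baa: 2a undefined. 2a->0: ok.
bab: 2b undefined. 2b->0: ok.
All examples now run through 3 states with every (state, symbol) defined. Accept strings end in {1}, Reject strings end in {0,2}; accept={1}.

states=3 start=0 accept={1} delta: 0a->0 0b->1 1a->2 1b->0 2a->0 2b->0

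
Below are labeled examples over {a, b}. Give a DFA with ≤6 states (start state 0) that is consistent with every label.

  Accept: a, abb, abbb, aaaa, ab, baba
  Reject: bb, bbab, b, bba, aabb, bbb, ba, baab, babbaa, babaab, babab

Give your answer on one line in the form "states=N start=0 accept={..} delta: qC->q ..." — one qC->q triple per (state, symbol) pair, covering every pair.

states=6 start=0 accept={0,1,5} delta: 0a->1 0b->2 1a->0 1b->1 2a->3 2b->2 3a->0 3b->4 4a->5 4b->4 5a->2 5b->2

Fold the examples into a partial DFA from state 0: repeatedly fix the first undefined (state, symbol) met by the shortest-then-alphabetical prefix, trying targets in increasing order and rejecting any under which an Accept and a Reject string meet in one state with the same remainder; add a state when all current targets are rejected. Accepting states are where Accept strings end.
a: 0a undefined. 0a->0: no, abb/bb meet in 0 with "bb" left. Open state 1: 0a->1.
b: 0b undefined. 0b->0: no, a/bba meet in 1. 0b->1: no, a/b meet in 1. Open state 2: 0b->2.
aa: 1a undefined. 1a->0: ok.
ab: 1b undefined. 1b->0: no, abb/b meet in 2. 1b->1: ok.
ba: 2a undefined. 2a->0: no, a/baab meet in 1. 2a->1: no, a/ba meet in 1. 2a->2: no, baba/bba meet in 2 with "ba" left. Open state 3: 2a->3.
bb: 2b undefined. 2b->0: no, a/bbab meet in 1. 2b->1: no, a/bb meet in 1. 2b->2: ok.
baa: 3a undefined. 3a->0: ok.
bab: 3b undefined. 3b->0: no, a/babab meet in 1. 3b->1: no, a/bbab meet in 1. 3b->2: no, aaaa/babbaa meet in 0. 3b->3: no, a/babbaa meet in 1. Open state 4: 3b->4.
baba: 4a undefined. 4a->0: no, a/babaab meet in 1. 4a->1: no, a/babab meet in 1. 4a->2: no, baba/bb meet in 2. 4a->3: no, baba/bba meet in 3. 4a->4: no, baba/bbab meet in 4. Open state 5: 4a->5.
babb: 4b undefined. 4b->0: no, aaaa/babbaa meet in 0. 4b->1: no, a/babbaa meet in 1. 4b->2: no, aaaa/babbaa meet in 0. 4b->3: no, a/babbaa meet in 1. 4b->4: ok.
babaa: 5a undefined. 5a->0: no, aaaa/babbaa meet in 0. 5a->1: no, a/babbaa meet in 1. 5a->2: ok.
babab: 5b undefined. 5b->0: no, aaaa/babab meet in 0. 5b->1: no, a/babab meet in 1. 5b->2: ok.
All examples now run through 6 states with every (state, symbol) defined. Accept strings end in {0,1,5}, Reject strings end in {2,3,4}; accept={0,1,5}.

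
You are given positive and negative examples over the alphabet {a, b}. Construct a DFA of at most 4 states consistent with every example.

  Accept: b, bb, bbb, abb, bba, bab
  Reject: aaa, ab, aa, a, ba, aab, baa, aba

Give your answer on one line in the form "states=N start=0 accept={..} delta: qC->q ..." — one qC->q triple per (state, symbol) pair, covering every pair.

states=4 start=0 accept={2,3} delta: 0a->1 0b->2 1a->1 1b->0 2a->0 2b->3 3a->2 3b->2

Grow the machine one transition at a time. Run the examples from 0; the earliest place one falls off (shortest prefix, ties alphabetical) gets sent to the lowest-numbered state that keeps every Accept/Reject pair distinguishable — a pair clashes when both reach the same state with identical unread suffix — and to a fresh state only if none does.
a: 0a undefined. 0a->0: no, b/ab meet in 0 with "b" left. Open state 1: 0a->1.
b: 0b undefined. 0b->0: no, bba/a meet in 1. 0b->1: no, b/a meet in 1. Open state 2: 0b->2.
aa: 1a undefined. 1a->0: no, b/aab meet in 2. 1a->1: ok.
ab: 1b undefined. 1b->0: ok.
ba: 2a undefined. 2a->0: ok.
bb: 2b undefined. 2b->0: no, bb/ab meet in 0. 2b->1: no, bb/aaa meet in 1. 2b->2: no, bba/ab meet in 0. Open state 3: 2b->3.
bba: 3a undefined. 3a->0: no, bba/ab meet in 0. 3a->1: no, bba/aaa meet in 1. 3a->2: ok.
bbb: 3b undefined. 3b->0: no, bbb/ab meet in 0. 3b->1: no, bbb/aaa meet in 1. 3b->2: ok.
All examples now run through 4 states with every (state, symbol) defined. Accept strings end in {2,3}, Reject strings end in {0,1}; accept={2,3}.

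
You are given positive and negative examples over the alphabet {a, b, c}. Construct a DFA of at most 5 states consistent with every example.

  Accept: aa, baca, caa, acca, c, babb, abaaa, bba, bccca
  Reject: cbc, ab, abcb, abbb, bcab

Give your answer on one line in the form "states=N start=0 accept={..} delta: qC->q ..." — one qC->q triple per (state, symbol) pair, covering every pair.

Grow the machine one transition at a time. Run the examples from 0; the earliest place one falls off (shortest prefix, ties alphabetical) gets sent to the lowest-numbered state that keeps every Accept/Reject pair distinguishable — a pair clashes when both reach the same state with identical unread suffix — and to a fresh state only if none does.
a: 0a undefined. 0a->0: ok.
b: 0b undefined. 0b->0: no, aa/ab meet in 0. Open state 1: 0b->1.
c: 0c undefined. 0c->0: ok.
ba: 1a undefined. 1a->0: ok.
bb: 1b undefined. 1b->0: ok.
bc: 1c undefined. 1c->0: no, aa/cbc meet in 0. 1c->1: no, aa/abcb meet in 0. Open state 2: 1c->2.
bca: 2a undefined. 2a->0: ok.
bcc: 2c undefined. 2c->0: ok.
abcb: 2b undefined. 2b->0: no, aa/abcb meet in 0. 2b->1: ok.
All examples now run through 3 states with every (state, symbol) defined. Accept strings end in {0}, Reject strings end in {1,2}; accept={0}.

states=3 start=0 accept={0} delta: 0a->0 0b->1 0c->0 1a->0 1b->0 1c->2 2a->0 2b->1 2c->0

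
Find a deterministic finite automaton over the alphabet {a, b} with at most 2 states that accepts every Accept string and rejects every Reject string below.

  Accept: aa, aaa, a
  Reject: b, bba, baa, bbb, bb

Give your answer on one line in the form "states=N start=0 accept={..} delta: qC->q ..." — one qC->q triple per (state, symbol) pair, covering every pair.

Fold the examples into a partial DFA from state 0: repeatedly fix the first undefined (state, symbol) met by the shortest-then-alphabetical prefix, trying targets in increasing order and rejecting any under which an Accept and a Reject string meet in one state with the same remainder; add a state when all current targets are rejected. Accepting states are where Accept strings end.
a: 0a undefined. 0a->0: ok.
b: 0b undefined. 0b->0: no, aa/b meet in 0. Open state 1: 0b->1.
ba: 1a undefined. 1a->0: no, aa/baa meet in 0. 1a->1: ok.
bb: 1b undefined. 1b->0: no, aa/bba meet in 0. 1b->1: ok.
All examples now run through 2 states with every (state, symbol) defined. Accept strings end in {0}, Reject strings end in {1}; accept={0}.

states=2 start=0 accept={0} delta: 0a->0 0b->1 1a->1 1b->1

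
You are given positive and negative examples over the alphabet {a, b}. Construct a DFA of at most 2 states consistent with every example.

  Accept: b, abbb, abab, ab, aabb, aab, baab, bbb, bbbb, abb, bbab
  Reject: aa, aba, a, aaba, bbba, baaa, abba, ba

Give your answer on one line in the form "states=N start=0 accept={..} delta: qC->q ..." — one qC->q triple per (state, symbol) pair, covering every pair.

states=2 start=0 accept={1} delta: 0a->0 0b->1 1a->0 1b->1

State merging on the prefix tree: take the shortest (then alphabetical) example prefix whose next move is undefined and point that move at state 0, else 1, else 2, ...; a target is out if some Accept/Reject pair would then sit in one state with the same input left (inseparable). If every existing state is out, open a new one.
a: 0a undefined. 0a->0: ok.
b: 0b undefined. 0b->0: no, b/aa meet in 0. Open state 1: 0b->1.
ba: 1a undefined. 1a->0: ok.
bb: 1b undefined. 1b->0: no, aabb/aa meet in 0. 1b->1: ok.
All examples now run through 2 states with every (state, symbol) defined. Accept strings end in {1}, Reject strings end in {0}; accept={1}.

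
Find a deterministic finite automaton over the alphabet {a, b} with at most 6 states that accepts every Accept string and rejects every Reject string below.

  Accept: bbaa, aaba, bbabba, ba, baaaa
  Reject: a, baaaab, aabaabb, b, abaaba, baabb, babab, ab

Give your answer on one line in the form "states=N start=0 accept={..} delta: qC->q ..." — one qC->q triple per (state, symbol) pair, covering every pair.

states=3 start=0 accept={2} delta: 0a->0 0b->1 1a->2 1b->1 2a->2 2b->0

State merging on the prefix tree: take the shortest (then alphabetical) example prefix whose next move is undefined and point that move at state 0, else 1, else 2, ...; a target is out if some Accept/Reject pair would then sit in one state with the same input left (inseparable). If every existing state is out, open a new one.
a: 0a undefined. 0a->0: ok.
b: 0b undefined. 0b->0: no, bbaa/a meet in 0. Open state 1: 0b->1.
ba: 1a undefined. 1a->0: no, aaba/a meet in 0. 1a->1: no, aaba/b meet in 1. Open state 2: 1a->2.
bb: 1b undefined. 1b->0: no, bbaa/a meet in 0. 1b->1: ok.
baa: 2a undefined. 2a->0: no, bbaa/a meet in 0. 2a->1: no, bbaa/baaaab meet in 1. 2a->2: ok.
bab: 2b undefined. 2b->0: ok.
All examples now run through 3 states with every (state, symbol) defined. Accept strings end in {2}, Reject strings end in {0,1}; accept={2}.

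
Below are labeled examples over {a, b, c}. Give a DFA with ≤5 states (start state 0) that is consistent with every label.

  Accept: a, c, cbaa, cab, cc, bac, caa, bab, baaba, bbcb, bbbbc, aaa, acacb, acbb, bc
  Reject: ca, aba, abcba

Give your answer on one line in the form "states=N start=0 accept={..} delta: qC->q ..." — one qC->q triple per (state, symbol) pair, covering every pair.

states=3 start=0 accept={0,1} delta: 0a->0 0b->1 0c->1 1a->2 1b->0 1c->0 2a->1 2b->0 2c->0

Fold the examples into a partial DFA from state 0: repeatedly fix the first undefined (state, symbol) met by the shortest-then-alphabetical prefix, trying targets in increasing order and rejecting any under which an Accept and a Reject string meet in one state with the same remainder; add a state when all current targets are rejected. Accepting states are where Accept strings end.
a: 0a undefined. 0a->0: ok.
b: 0b undefined. 0b->0: no, a/aba meet in 0. Open state 1: 0b->1.
c: 0c undefined. 0c->0: no, a/ca meet in 0. 0c->1: ok.
ba: 1a undefined. 1a->0: no, a/ca meet in 0. 1a->1: no, c/ca meet in 1. Open state 2: 1a->2.
bb: 1b undefined. 1b->0: ok.
bc: 1c undefined. 1c->0: ok.
baa: 2a undefined. 2a->0: no, baaba/ca meet in 2. 2a->1: ok.
bab: 2b undefined. 2b->0: ok.
bac: 2c undefined. 2c->0: ok.
All examples now run through 3 states with every (state, symbol) defined. Accept strings end in {0,1}, Reject strings end in {2}; accept={0,1}.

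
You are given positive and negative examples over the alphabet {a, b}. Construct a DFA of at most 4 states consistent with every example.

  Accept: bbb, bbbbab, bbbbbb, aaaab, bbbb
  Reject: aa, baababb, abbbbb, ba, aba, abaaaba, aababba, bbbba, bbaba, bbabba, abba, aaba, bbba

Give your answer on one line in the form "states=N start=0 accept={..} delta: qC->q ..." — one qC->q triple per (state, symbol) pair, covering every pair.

Grow the machine one transition at a time. Run the examples from 0; the earliest place one falls off (shortest prefix, ties alphabetical) gets sent to the lowest-numbered state that keeps every Accept/Reject pair distinguishable — a pair clashes when both reach the same state with identical unread suffix — and to a fresh state only if none does.
a: 0a undefined. 0a->0: ok.
b: 0b undefined. 0b->0: no, bbb/aa meet in 0. Open state 1: 0b->1.
ba: 1a undefined. 1a->0: ok.
bb: 1b undefined. 1b->0: no, bbb/abbbbb meet in 1. 1b->1: no, bbb/baababb meet in 1. Open state 2: 1b->2.
bba: 2a undefined. 2a->0: ok.
bbb: 2b undefined. 2b->0: no, bbb/aa meet in 0. 2b->1: no, bbb/abbbbb meet in 1. 2b->2: no, bbb/baababb meet in 2. Open state 3: 2b->3.
bbba: 3a undefined. 3a->0: ok.
bbbb: 3b undefined. 3b->0: no, bbbbab/abbbbb meet in 1. 3b->1: ok.
All examples now run through 4 states with every (state, symbol) defined. Accept strings end in {1,3}, Reject strings end in {0,2}; accept={1,3}.

states=4 start=0 accept={1,3} delta: 0a->0 0b->1 1a->0 1b->2 2a->0 2b->3 3a->0 3b->1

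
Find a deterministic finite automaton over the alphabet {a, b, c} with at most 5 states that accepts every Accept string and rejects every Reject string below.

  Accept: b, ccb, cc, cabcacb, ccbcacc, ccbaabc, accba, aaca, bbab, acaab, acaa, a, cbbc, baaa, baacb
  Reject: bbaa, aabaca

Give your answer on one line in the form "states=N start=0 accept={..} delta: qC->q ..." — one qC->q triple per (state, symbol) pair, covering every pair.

states=3 start=0 accept={0,1} delta: 0a->0 0b->1 0c->0 1a->1 1b->2 1c->2 2a->2 2b->0 2c->0

State merging on the prefix tree: take the shortest (then alphabetical) example prefix whose next move is undefined and point that move at state 0, else 1, else 2, ...; a target is out if some Accept/Reject pair would then sit in one state with the same input left (inseparable). If every existing state is out, open a new one.
a: 0a undefined. 0a->0: ok.
b: 0b undefined. 0b->0: no, b/bbaa meet in 0. Open state 1: 0b->1.
c: 0c undefined. 0c->0: ok.
ba: 1a undefined. 1a->0: no, cc/aabaca meet in 0. 1a->1: ok.
bb: 1b undefined. 1b->0: no, cc/bbaa meet in 0. 1b->1: no, b/bbaa meet in 1. Open state 2: 1b->2.
bba: 2a undefined. 2a->0: no, cc/bbaa meet in 0. 2a->1: no, b/bbaa meet in 1. 2a->2: ok.
baac: 1c undefined. 1c->0: no, cc/aabaca meet in 0. 1c->1: no, b/aabaca meet in 1. 1c->2: ok.
bbab: 2b undefined. 2b->0: ok.
cbbc: 2c undefined. 2c->0: ok.
All examples now run through 3 states with every (state, symbol) defined. Accept strings end in {0,1}, Reject strings end in {2}; accept={0,1}.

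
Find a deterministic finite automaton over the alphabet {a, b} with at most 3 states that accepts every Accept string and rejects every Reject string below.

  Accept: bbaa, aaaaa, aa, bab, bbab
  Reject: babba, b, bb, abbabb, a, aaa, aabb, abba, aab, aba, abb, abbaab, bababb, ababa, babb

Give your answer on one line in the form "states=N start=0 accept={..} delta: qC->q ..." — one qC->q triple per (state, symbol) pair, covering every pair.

states=3 start=0 accept={2} delta: 0a->1 0b->0 1a->2 1b->2 2a->0 2b->0

Grow the machine one transition at a time. Run the examples from 0; the earliest place one falls off (shortest prefix, ties alphabetical) gets sent to the lowest-numbered state that keeps every Accept/Reject pair distinguishable — a pair clashes when both reach the same state with identical unread suffix — and to a fresh state only if none does.
a: 0a undefined. 0a->0: no, aaaaa/a meet in 0. Open state 1: 0a->1.
b: 0b undefined. 0b->0: ok.
aa: 1a undefined. 1a->0: no, bbaa/b meet in 0. 1a->1: no, bbaa/a meet in 1. Open state 2: 1a->2.
ab: 1b undefined. 1b->0: no, bab/b meet in 0. 1b->1: no, bbaa/babba meet in 2. 1b->2: ok.
aaa: 2a undefined. 2a->0: ok.
aab: 2b undefined. 2b->0: ok.
All examples now run through 3 states with every (state, symbol) defined. Accept strings end in {2}, Reject strings end in {0,1}; accept={2}.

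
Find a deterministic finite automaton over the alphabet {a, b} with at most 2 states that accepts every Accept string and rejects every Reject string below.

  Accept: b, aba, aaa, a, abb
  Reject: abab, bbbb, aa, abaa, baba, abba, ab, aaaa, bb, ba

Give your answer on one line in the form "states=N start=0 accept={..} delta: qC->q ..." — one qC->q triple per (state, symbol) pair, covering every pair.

states=2 start=0 accept={1} delta: 0a->1 0b->1 1a->0 1b->0

Fold the examples into a partial DFA from state 0: repeatedly fix the first undefined (state, symbol) met by the shortest-then-alphabetical prefix, trying targets in increasing order and rejecting any under which an Accept and a Reject string meet in one state with the same remainder; add a state when all current targets are rejected. Accepting states are where Accept strings end.
a: 0a undefined. 0a->0: no, b/ab meet in 0 with "b" left. Open state 1: 0a->1.
b: 0b undefined. 0b->0: no, b/bbbb meet in 0. 0b->1: ok.
aa: 1a undefined. 1a->0: ok.
ab: 1b undefined. 1b->0: ok.
All examples now run through 2 states with every (state, symbol) defined. Accept strings end in {1}, Reject strings end in {0}; accept={1}.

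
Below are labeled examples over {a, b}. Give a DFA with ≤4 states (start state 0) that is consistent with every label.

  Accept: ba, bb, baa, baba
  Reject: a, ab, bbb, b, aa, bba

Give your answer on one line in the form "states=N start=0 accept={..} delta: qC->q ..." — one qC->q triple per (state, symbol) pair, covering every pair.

states=4 start=0 accept={2,3} delta: 0a->0 0b->1 1a->2 1b->3 2a->2 2b->1 3a->0 3b->0

Fold the examples into a partial DFA from state 0: repeatedly fix the first undefined (state, symbol) met by the shortest-then-alphabetical prefix, trying targets in increasing order and rejecting any under which an Accept and a Reject string meet in one state with the same remainder; add a state when all current targets are rejected. Accepting states are where Accept strings end.
a: 0a undefined. 0a->0: ok.
b: 0b undefined. 0b->0: no, ba/a meet in 0. Open state 1: 0b->1.
ba: 1a undefined. 1a->0: no, ba/a meet in 0. 1a->1: no, ba/ab meet in 1. Open state 2: 1a->2.
bb: 1b undefined. 1b->0: no, bb/a meet in 0. 1b->1: no, ba/bba meet in 2. 1b->2: no, baa/bba meet in 2 with "a" left. Open state 3: 1b->3.
baa: 2a undefined. 2a->0: no, baa/a meet in 0. 2a->1: no, baa/ab meet in 1. 2a->2: ok.
bab: 2b undefined. 2b->0: no, baba/a meet in 0. 2b->1: ok.
bba: 3a undefined. 3a->0: ok.
bbb: 3b undefined. 3b->0: ok.
All examples now run through 4 states with every (state, symbol) defined. Accept strings end in {2,3}, Reject strings end in {0,1}; accept={2,3}.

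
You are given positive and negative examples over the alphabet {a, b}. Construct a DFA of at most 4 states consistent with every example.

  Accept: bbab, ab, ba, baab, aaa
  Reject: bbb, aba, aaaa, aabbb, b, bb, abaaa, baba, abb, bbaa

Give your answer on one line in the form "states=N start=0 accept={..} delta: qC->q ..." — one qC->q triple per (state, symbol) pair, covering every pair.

states=4 start=0 accept={1,3} delta: 0a->1 0b->0 1a->2 1b->3 2a->1 2b->1 3a->0 3b->0

Fold the examples into a partial DFA from state 0: repeatedly fix the first undefined (state, symbol) met by the shortest-then-alphabetical prefix, trying targets in increasing order and rejecting any under which an Accept and a Reject string meet in one state with the same remainder; add a state when all current targets are rejected. Accepting states are where Accept strings end.
a: 0a undefined. 0a->0: no, ab/b meet in 0 with "b" left. Open state 1: 0a->1.
b: 0b undefined. 0b->0: ok.
aa: 1a undefined. 1a->0: no, baab/bbb meet in 0. 1a->1: no, ba/aaaa meet in 1. Open state 2: 1a->2.
ab: 1b undefined. 1b->0: no, bbab/bbb meet in 0. 1b->1: no, bbab/abb meet in 1. 1b->2: no, bbab/bbaa meet in 2. Open state 3: 1b->3.
aaa: 2a undefined. 2a->0: no, ba/aaaa meet in 1. 2a->1: ok.
aab: 2b undefined. 2b->0: no, baab/bbb meet in 0. 2b->1: ok.
aba: 3a undefined. 3a->0: ok.
abb: 3b undefined. 3b->0: ok.
All examples now run through 4 states with every (state, symbol) defined. Accept strings end in {1,3}, Reject strings end in {0,2}; accept={1,3}.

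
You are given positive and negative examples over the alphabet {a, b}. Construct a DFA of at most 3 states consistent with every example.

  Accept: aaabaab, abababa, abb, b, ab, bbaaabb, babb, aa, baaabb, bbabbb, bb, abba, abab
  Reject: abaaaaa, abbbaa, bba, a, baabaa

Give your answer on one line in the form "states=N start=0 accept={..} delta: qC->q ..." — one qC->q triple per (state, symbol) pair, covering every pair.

states=3 start=0 accept={0,2} delta: 0a->1 0b->0 1a->2 1b->2 2a->0 2b->2

Fold the examples into a partial DFA from state 0: repeatedly fix the first undefined (state, symbol) met by the shortest-then-alphabetical prefix, trying targets in increasing order and rejecting any under which an Accept and a Reject string meet in one state with the same remainder; add a state when all current targets are rejected. Accepting states are where Accept strings end.
a: 0a undefined. 0a->0: no, aa/a meet in 0. Open state 1: 0a->1.
b: 0b undefined. 0b->0: ok.
aa: 1a undefined. 1a->0: no, b/baabaa meet in 0. 1a->1: no, aa/bba meet in 1. Open state 2: 1a->2.
ab: 1b undefined. 1b->0: no, abababa/bba meet in 1. 1b->1: no, abb/bba meet in 1. 1b->2: ok.
aaa: 2a undefined. 2a->0: ok.
abb: 2b undefined. 2b->0: no, ab/abbbaa meet in 2. 2b->1: no, aaabaab/abaaaaa meet in 1. 2b->2: ok.
All examples now run through 3 states with every (state, symbol) defined. Accept strings end in {0,2}, Reject strings end in {1}; accept={0,2}.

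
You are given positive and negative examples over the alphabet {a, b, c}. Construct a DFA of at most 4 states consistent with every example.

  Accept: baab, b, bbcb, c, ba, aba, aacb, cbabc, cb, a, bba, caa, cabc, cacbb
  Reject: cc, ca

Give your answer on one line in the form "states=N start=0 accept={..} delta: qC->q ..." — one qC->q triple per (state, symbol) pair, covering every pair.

Grow the machine one transition at a time. Run the examples from 0; the earliest place one falls off (shortest prefix, ties alphabetical) gets sent to the lowest-numbered state that keeps every Accept/Reject pair distinguishable — a pair clashes when both reach the same state with identical unread suffix — and to a fresh state only if none does.
a: 0a undefined. 0a->0: ok.
b: 0b undefined. 0b->0: ok.
c: 0c undefined. 0c->0: no, baab/cc meet in 0. Open state 1: 0c->1.
ca: 1a undefined. 1a->0: no, baab/ca meet in 0. 1a->1: no, c/ca meet in 1. Open state 2: 1a->2.
cb: 1b undefined. 1b->0: ok.
cc: 1c undefined. 1c->0: no, baab/cc meet in 0. 1c->1: no, c/cc meet in 1. 1c->2: ok.
caa: 2a undefined. 2a->0: ok.
cab: 2b undefined. 2b->0: ok.
cac: 2c undefined. 2c->0: ok.
All examples now run through 3 states with every (state, symbol) defined. Accept strings end in {0,1}, Reject strings end in {2}; accept={0,1}.

states=3 start=0 accept={0,1} delta: 0a->0 0b->0 0c->1 1a->2 1b->0 1c->2 2a->0 2b->0 2c->0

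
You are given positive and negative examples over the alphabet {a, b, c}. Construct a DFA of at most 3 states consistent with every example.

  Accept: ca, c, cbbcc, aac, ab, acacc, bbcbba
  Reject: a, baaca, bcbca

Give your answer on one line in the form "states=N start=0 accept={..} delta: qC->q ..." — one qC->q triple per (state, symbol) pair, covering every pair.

states=2 start=0 accept={1} delta: 0a->0 0b->1 0c->1 1a->1 1b->0 1c->0

Fold the examples into a partial DFA from state 0: repeatedly fix the first undefined (state, symbol) met by the shortest-then-alphabetical prefix, trying targets in increasing order and rejecting any under which an Accept and a Reject string meet in one state with the same remainder; add a state when all current targets are rejected. Accepting states are where Accept strings end.
a: 0a undefined. 0a->0: ok.
b: 0b undefined. 0b->0: no, ca/baaca meet in 0 with "ca" left. Open state 1: 0b->1.
c: 0c undefined. 0c->0: no, ca/a meet in 0. 0c->1: ok.
ba: 1a undefined. 1a->0: no, ca/a meet in 0. 1a->1: ok.
bb: 1b undefined. 1b->0: ok.
bc: 1c undefined. 1c->0: ok.
All examples now run through 2 states with every (state, symbol) defined. Accept strings end in {1}, Reject strings end in {0}; accept={1}.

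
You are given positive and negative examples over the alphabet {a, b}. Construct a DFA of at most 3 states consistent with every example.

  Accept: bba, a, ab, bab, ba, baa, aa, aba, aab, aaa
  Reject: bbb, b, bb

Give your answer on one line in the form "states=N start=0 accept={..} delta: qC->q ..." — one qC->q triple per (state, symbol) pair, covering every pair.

states=2 start=0 accept={1} delta: 0a->1 0b->0 1a->1 1b->1

Fold the examples into a partial DFA from state 0: repeatedly fix the first undefined (state, symbol) met by the shortest-then-alphabetical prefix, trying targets in increasing order and rejecting any under which an Accept and a Reject string meet in one state with the same remainder; add a state when all current targets are rejected. Accepting states are where Accept strings end.
a: 0a undefined. 0a->0: no, ab/b meet in 0 with "b" left. Open state 1: 0a->1.
b: 0b undefined. 0b->0: ok.
aa: 1a undefined. 1a->0: no, baa/bbb meet in 0. 1a->1: ok.
ab: 1b undefined. 1b->0: no, ab/bbb meet in 0. 1b->1: ok.
All examples now run through 2 states with every (state, symbol) defined. Accept strings end in {1}, Reject strings end in {0}; accept={1}.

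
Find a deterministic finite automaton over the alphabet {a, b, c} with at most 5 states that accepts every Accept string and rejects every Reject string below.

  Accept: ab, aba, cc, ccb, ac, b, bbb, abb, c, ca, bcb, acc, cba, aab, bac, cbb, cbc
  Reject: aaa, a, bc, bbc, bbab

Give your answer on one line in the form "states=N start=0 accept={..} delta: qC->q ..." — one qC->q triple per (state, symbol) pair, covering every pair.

Fold the examples into a partial DFA from state 0: repeatedly fix the first undefined (state, symbol) met by the shortest-then-alphabetical prefix, trying targets in increasing order and rejecting any under which an Accept and a Reject string meet in one state with the same remainder; add a state when all current targets are rejected. Accepting states are where Accept strings end.
a: 0a undefined. 0a->0: ok.
b: 0b undefined. 0b->0: no, ab/aaa meet in 0. Open state 1: 0b->1.
c: 0c undefined. 0c->0: no, cc/aaa meet in 0. 0c->1: no, cc/bc meet in 1 with "c" left. Open state 2: 0c->2.
ba: 1a undefined. 1a->0: no, aba/aaa meet in 0. 1a->1: no, bac/bc meet in 1 with "c" left. 1a->2: ok.
bb: 1b undefined. 1b->0: no, ab/bbab meet in 1. 1b->1: ok.
bc: 1c undefined. 1c->0: ok.
ca: 2a undefined. 2a->0: no, ca/aaa meet in 0. 2a->1: ok.
cb: 2b undefined. 2b->0: no, cba/aaa meet in 0. 2b->1: no, ab/bbab meet in 1. 2b->2: no, aba/bbab meet in 2. Open state 3: 2b->3.
cc: 2c undefined. 2c->0: no, cc/aaa meet in 0. 2c->1: ok.
cba: 3a undefined. 3a->0: no, cba/aaa meet in 0. 3a->1: ok.
cbb: 3b undefined. 3b->0: no, cbb/aaa meet in 0. 3b->1: ok.
cbc: 3c undefined. 3c->0: no, cbc/aaa meet in 0. 3c->1: ok.
All examples now run through 4 states with every (state, symbol) defined. Accept strings end in {1,2}, Reject strings end in {0,3}; accept={1,2}.

states=4 start=0 accept={1,2} delta: 0a->0 0b->1 0c->2 1a->2 1b->1 1c->0 2a->1 2b->3 2c->1 3a->1 3b->1 3c->1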